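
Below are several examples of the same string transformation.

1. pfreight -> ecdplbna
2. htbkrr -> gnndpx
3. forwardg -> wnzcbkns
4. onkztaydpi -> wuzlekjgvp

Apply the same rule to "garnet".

japcwn

What's happening: swap the front and back halves of the string, then shift every letter 4 places backward in the alphabet (wrapping around).
For "garnet" the result is "japcwn".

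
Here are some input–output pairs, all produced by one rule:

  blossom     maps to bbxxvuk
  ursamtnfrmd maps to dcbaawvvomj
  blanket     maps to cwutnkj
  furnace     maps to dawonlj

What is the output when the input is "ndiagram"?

The rule is to sort the characters into reverse alphabetical order, then shift every letter 9 places forward in the alphabet (wrapping around).
Working it through for "ndiagram": intermediate "rnmigdaa", final "awvrpmjj".

awvrpmjj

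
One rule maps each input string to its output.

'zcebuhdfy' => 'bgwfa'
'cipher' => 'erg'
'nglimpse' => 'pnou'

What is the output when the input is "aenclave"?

cpnx

Each output is the input with this applied: keep every other character starting from the first (positions 1st, 3rd, 5th, ...), then shift every letter 2 places forward in the alphabet (wrapping around).
On "aenclave" that produces "cpnx".
(Check on "nglimpse": → "nlms" → "pnou" ✓)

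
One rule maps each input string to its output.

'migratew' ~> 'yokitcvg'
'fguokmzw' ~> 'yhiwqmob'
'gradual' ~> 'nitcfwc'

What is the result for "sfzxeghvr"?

Rule — shift every letter 2 places forward in the alphabet (wrapping around), then move the last character to the front.
"sfzxeghvr" → "uhbzgijxt" → "tuhbzgijx".

tuhbzgijx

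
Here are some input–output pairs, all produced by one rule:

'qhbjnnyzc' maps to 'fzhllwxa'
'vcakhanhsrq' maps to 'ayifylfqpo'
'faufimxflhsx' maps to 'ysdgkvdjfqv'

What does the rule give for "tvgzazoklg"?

Each output is the input with this applied: shift every letter 2 places backward in the alphabet (wrapping around), then delete the first character.
On "tvgzazoklg": the first step gives "rtexyxmije", and the second then gives "texyxmije".

texyxmije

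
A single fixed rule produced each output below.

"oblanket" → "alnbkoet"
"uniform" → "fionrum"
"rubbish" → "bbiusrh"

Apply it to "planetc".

What's happening: move the first 3 characters to the end (rotate left by 3), then take characters alternately from the front and the back (1st, last, 2nd, 2nd-last, ...).
Starting from "planetc": after the first operation, "netcpla"; after the second, "naeltpc".
(Check on "uniform": → "formuni" → "fionrum" ✓)

naeltpc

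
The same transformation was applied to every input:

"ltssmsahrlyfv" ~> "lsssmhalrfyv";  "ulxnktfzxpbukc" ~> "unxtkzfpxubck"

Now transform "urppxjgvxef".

The transformation: swap each adjacent pair of characters (1↔2, 3↔4, ...), then delete the first character.
"urppxjgvxef" → "ruppjxvgexf" → "uppjxvgexf".

uppjxvgexf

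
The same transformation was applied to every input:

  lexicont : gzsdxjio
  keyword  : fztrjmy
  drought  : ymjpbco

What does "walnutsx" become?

The pattern: shift every letter 5 places backward in the alphabet (wrapping around).
For "walnutsx" the result is "rvgipons".

rvgipons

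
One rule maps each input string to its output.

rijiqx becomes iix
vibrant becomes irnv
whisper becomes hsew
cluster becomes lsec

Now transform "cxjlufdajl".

In each case the input is transformed by: move the first character to the end, then keep every other character starting from the first (positions 1st, 3rd, 5th, ...).
On "cxjlufdajl": the first step gives "xjlufdajlc", and the second then gives "xlfal".

xlfal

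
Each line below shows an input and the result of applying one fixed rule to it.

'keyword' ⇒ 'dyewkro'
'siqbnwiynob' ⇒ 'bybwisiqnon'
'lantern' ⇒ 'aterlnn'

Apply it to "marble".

arbmel

Looking at the pairs, the operation is to sort the characters into alphabetical order, then take characters alternately from the front and the back (1st, last, 2nd, 2nd-last, ...).
On "marble": the first step gives "abelmr", and the second then gives "arbmel".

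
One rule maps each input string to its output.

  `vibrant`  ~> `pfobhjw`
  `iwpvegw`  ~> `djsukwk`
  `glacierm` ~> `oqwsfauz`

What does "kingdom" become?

The pattern: shift every letter 12 places backward in the alphabet (wrapping around), then move the first 2 characters to the end (rotate left by 2).
For "kingdom", step one produces "ywburca"; step two turns that into "burcayw".

burcayw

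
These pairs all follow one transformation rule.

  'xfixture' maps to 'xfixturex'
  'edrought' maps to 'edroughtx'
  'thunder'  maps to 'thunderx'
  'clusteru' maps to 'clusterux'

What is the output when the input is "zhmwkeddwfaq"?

zhmwkeddwfaqx

What's happening: append "x".
Applying that to "zhmwkeddwfaq" gives "zhmwkeddwfaqx".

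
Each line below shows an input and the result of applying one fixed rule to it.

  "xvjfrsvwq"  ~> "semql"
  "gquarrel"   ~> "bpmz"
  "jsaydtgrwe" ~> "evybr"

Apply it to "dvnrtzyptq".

yioto

Looking at the pairs, the operation is to keep every other character starting from the first (positions 1st, 3rd, 5th, ...), then shift every letter 5 places backward in the alphabet (wrapping around).
Working it through for "dvnrtzyptq": intermediate "dntyt", final "yioto".
(Check on "gquarrel": → "gure" → "bpmz" ✓)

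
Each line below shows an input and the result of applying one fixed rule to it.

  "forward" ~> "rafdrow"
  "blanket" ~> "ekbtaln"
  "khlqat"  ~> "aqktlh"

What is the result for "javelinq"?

The transformation: move the last 3 characters to the front (rotate right by 3), then swap each adjacent pair of characters (1↔2, 3↔4, ...).
"javelinq" → "inqjavel" → "nijqvale".
(Check on "khlqat": → "qatkhl" → "aqktlh" ✓)

nijqvale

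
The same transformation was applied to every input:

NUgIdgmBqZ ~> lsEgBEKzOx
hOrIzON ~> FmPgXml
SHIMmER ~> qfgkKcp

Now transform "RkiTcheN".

In each case the input is transformed by: flip the case of every letter, then shift every letter 2 places backward in the alphabet (wrapping around).
Applying both steps to "RkiTcheN": "rKItCHEn", then "pIGrAFCl".

pIGrAFCl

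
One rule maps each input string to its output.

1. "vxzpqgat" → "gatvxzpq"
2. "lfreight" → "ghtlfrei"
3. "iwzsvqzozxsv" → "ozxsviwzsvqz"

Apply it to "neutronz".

Each output is the input with this applied: swap the front and back halves of the string, then move the first character to the end.
"neutronz" → "ronzneut" → "onzneutr".
(Check on "vxzpqgat": → "qgatvxzp" → "gatvxzpq" ✓)

onzneutr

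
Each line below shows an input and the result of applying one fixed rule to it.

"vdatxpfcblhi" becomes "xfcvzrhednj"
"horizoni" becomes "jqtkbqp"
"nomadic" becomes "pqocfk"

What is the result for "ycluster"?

aenwuvg

Rule — shift every letter 2 places forward in the alphabet (wrapping around), then delete the last character.
"ycluster" → "aenwuvgt" → "aenwuvg".
(Check on "horizoni": → "jqtkbqpk" → "jqtkbqp" ✓)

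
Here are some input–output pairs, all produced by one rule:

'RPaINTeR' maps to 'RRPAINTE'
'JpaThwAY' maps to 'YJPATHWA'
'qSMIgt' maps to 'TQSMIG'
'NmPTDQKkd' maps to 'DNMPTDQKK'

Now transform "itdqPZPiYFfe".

EITDQPZPIYFF

What's happening: move the last character to the front, then convert every letter to uppercase.
Applying both steps to "itdqPZPiYFfe": "eitdqPZPiYFf", then "EITDQPZPIYFF".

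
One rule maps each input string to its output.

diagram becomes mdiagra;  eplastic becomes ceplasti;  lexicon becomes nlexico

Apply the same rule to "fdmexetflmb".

bfdmexetflm

What's happening: move the last character to the front.
Doing the same to "fdmexetflmb": "bfdmexetflm".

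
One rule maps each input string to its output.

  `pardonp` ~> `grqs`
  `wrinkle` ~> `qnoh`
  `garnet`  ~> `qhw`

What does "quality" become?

olwb

Rule — delete the first 3 characters, then shift every letter 3 places forward in the alphabet (wrapping around).
Applying both steps to "quality": "lity", then "olwb".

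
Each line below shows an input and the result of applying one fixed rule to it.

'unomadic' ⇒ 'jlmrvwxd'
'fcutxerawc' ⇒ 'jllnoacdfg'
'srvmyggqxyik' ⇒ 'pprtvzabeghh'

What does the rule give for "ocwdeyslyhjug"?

Rule — sort the characters into alphabetical order, then shift every letter 9 places forward in the alphabet (wrapping around).
For "ocwdeyslyhjug", step one produces "cdeghjlosuwyy"; step two turns that into "lmnpqsuxbdfhh".

lmnpqsuxbdfhh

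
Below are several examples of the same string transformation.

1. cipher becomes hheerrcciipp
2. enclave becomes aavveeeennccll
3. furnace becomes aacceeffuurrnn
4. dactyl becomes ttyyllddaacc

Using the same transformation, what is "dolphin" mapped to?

hhiinnddoollpp

Rule — move the last 3 characters to the front (rotate right by 3), then double every character.
"dolphin" → "hindolp" → "hhiinnddoollpp".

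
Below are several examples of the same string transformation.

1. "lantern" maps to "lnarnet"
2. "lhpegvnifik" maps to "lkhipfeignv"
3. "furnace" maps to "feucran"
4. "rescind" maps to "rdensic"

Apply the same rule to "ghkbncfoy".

Looking at the pairs, the operation is to take characters alternately from the front and the back (1st, last, 2nd, 2nd-last, ...).
Doing the same to "ghkbncfoy": "gyhokfbcn".

gyhokfbcn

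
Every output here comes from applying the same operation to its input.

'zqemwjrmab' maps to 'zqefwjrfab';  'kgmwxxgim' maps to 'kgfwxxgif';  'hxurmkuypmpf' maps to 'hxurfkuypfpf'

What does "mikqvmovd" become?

fikqvfovd

The rule is to replace every "m" with "f".
On "mikqvmovd" that produces "fikqvfovd".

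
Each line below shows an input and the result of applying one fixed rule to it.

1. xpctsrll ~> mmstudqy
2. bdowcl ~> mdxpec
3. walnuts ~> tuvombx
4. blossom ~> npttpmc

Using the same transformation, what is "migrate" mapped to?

What's happening: shift every letter 1 place forward in the alphabet (wrapping around), then reverse the string.
On "migrate": the first step gives "njhsbuf", and the second then gives "fubshjn".

fubshjn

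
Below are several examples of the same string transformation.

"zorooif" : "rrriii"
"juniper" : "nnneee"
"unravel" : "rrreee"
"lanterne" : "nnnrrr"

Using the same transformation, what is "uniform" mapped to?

iiirrr

Looking at the pairs, the operation is to keep one character in every 3, starting at position 3 (positions 3rd, 6th, 9th, ...), then repeat every character 3 times.
So "uniform" becomes "iiirrr".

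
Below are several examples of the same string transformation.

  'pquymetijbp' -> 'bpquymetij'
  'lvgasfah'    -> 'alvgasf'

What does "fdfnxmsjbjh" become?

The pattern: delete the last character, then move the last character to the front.
"fdfnxmsjbjh" → "fdfnxmsjbj" → "jfdfnxmsjb".
(Check on "pquymetijbp": → "pquymetijb" → "bpquymetij" ✓)

jfdfnxmsjb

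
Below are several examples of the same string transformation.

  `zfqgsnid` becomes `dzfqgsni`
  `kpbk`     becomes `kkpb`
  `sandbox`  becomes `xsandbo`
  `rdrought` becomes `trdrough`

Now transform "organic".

corgani

The pattern: move the last character to the front.
On "organic" that produces "corgani".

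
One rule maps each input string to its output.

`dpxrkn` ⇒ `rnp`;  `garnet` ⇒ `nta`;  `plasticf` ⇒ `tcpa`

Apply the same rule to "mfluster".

Each output is the input with this applied: swap the front and back halves of the string, then keep every other character starting from the first (positions 1st, 3rd, 5th, ...).
For "mfluster", step one produces "stermflu"; step two turns that into "seml".

seml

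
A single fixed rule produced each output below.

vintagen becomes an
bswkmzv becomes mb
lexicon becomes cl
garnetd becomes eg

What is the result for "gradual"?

ug

In each case the input is transformed by: move the first 2 characters to the end (rotate left by 2), then keep one character in every 3, starting at position 3 (positions 3rd, 6th, 9th, ...).
Starting from "gradual": after the first operation, "adualgr"; after the second, "ug".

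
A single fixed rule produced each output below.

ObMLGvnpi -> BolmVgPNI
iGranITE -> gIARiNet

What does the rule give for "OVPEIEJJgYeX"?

Looking at the pairs, the operation is to swap each adjacent pair of characters (1↔2, 3↔4, ...), then flip the case of every letter.
Applying that to "OVPEIEJJgYeX" gives "voepeijjyGxE".

voepeijjyGxE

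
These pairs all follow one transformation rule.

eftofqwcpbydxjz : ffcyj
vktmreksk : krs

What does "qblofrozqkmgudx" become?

The transformation: keep one character in every 3, starting at position 2 (positions 2nd, 5th, 8th, ...).
So "qblofrozqkmgudx" becomes "bfzmd".

bfzmd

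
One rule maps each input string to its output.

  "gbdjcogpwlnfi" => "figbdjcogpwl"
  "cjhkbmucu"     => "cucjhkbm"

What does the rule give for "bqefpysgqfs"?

fsbqefpysg

What's happening: move the last 2 characters to the front (rotate right by 2), then delete the last character.
Starting from "bqefpysgqfs": after the first operation, "fsbqefpysgq"; after the second, "fsbqefpysg".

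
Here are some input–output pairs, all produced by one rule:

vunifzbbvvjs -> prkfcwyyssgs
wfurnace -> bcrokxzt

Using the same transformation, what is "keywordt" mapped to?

qbvtloah

In each case the input is transformed by: swap the first and last characters, then shift every letter 3 places backward in the alphabet (wrapping around).
Starting from "keywordt": after the first operation, "teywordk"; after the second, "qbvtloah".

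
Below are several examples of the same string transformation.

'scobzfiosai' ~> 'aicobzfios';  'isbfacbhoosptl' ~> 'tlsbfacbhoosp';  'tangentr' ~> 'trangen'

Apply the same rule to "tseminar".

arsemin

The rule is to delete the first character, then move the last 2 characters to the front (rotate right by 2).
"tseminar" → "arsemin".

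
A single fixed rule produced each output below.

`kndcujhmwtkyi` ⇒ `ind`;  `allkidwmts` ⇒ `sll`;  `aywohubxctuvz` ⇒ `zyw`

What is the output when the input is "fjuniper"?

rju

In each case the input is transformed by: swap the first and last characters, then keep only the first 3 characters.
So "fjuniper" becomes "rju".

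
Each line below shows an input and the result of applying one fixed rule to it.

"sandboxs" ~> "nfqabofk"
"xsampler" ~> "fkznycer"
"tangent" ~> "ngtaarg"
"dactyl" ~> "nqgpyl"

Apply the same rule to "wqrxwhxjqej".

What's happening: shift every letter 13 places forward in the alphabet (wrapping around) — i.e. ROT13, then swap each adjacent pair of characters (1↔2, 3↔4, ...).
Working it through for "wqrxwhxjqej": intermediate "jdekjukwdrw", final "djkeujwkrdw".

djkeujwkrdw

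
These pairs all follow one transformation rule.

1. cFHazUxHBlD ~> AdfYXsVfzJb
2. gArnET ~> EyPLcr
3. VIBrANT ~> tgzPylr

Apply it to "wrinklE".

Rule — flip the case of every letter, then shift every letter 2 places backward in the alphabet (wrapping around).
"wrinklE" → "WRINKLe" → "UPGLIJc".

UPGLIJc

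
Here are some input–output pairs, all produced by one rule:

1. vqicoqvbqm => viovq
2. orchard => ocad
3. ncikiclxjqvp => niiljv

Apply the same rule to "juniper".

The rule is to keep every other character starting from the first (positions 1st, 3rd, 5th, ...).
Doing the same to "juniper": "jnpr".

jnpr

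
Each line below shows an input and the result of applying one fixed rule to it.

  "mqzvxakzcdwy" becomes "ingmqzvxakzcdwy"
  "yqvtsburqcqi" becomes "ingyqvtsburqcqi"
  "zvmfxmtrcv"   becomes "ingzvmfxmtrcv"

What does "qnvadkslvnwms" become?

ingqnvadkslvnwms

Looking at the pairs, the operation is to prepend "ing".
"qnvadkslvnwms" → "ingqnvadkslvnwms".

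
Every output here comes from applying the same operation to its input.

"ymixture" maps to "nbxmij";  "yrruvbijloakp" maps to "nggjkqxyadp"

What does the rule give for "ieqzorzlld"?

In each case the input is transformed by: shift every letter 11 places backward in the alphabet (wrapping around), then delete the last 2 characters.
For "ieqzorzlld" the result is "xtfodgoa".

xtfodgoa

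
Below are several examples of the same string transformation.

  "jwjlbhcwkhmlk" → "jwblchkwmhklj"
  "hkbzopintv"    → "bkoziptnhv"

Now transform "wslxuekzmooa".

Rule — move the first character to the end, then swap each adjacent pair of characters (1↔2, 3↔4, ...).
For "wslxuekzmooa", step one produces "slxuekzmooaw"; step two turns that into "lsuxkemzoowa".
(Check on "jwjlbhcwkhmlk": → "wjlbhcwkhmlkj" → "jwblchkwmhklj" ✓)

lsuxkemzoowa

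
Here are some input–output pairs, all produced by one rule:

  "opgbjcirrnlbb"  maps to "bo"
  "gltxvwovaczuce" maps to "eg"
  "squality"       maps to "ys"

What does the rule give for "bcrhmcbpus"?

Each output is the input with this applied: move the last character to the front, then keep only the first 2 characters.
So "bcrhmcbpus" becomes "sb".

sb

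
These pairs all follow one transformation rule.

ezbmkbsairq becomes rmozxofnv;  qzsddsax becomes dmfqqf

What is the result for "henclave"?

urapyn

In each case the input is transformed by: shift every letter 13 places forward in the alphabet (wrapping around) — i.e. ROT13, then delete the last 2 characters.
On "henclave": the first step gives "urapynir", and the second then gives "urapyn".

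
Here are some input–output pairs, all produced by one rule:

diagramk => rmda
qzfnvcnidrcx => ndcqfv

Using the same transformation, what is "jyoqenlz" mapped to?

eljo

The rule is to swap the front and back halves of the string, then keep every other character starting from the first (positions 1st, 3rd, 5th, ...).
Working it through for "jyoqenlz": intermediate "enlzjyoq", final "eljo".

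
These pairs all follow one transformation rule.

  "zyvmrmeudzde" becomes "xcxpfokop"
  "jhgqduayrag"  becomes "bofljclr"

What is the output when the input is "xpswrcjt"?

In each case the input is transformed by: delete the first 3 characters, then shift every letter 11 places forward in the alphabet (wrapping around).
For "xpswrcjt", step one produces "wrcjt"; step two turns that into "hcnue".

hcnue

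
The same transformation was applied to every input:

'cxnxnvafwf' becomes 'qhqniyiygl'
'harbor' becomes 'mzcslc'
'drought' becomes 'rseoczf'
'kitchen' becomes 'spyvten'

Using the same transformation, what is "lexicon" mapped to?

What's happening: move the last 3 characters to the front (rotate right by 3), then shift every letter 11 places forward in the alphabet (wrapping around).
On "lexicon" that produces "nzywpit".

nzywpit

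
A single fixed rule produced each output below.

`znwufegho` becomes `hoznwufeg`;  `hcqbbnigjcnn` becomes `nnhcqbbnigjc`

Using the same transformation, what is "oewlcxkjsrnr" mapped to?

Each output is the input with this applied: move the last 2 characters to the front (rotate right by 2).
On "oewlcxkjsrnr" that produces "nroewlcxkjsr".

nroewlcxkjsr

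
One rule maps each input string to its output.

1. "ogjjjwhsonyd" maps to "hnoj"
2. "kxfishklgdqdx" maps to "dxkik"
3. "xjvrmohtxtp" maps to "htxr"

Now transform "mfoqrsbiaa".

bamq

Rule — keep one character in every 3, starting at position 1 (positions 1st, 4th, 7th, ...), then move the last 2 characters to the front (rotate right by 2).
For "mfoqrsbiaa", step one produces "mqba"; step two turns that into "bamq".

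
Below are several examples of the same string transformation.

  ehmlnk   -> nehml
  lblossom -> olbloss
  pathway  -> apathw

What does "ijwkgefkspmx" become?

In each case the input is transformed by: delete the last character, then move the last character to the front.
"ijwkgefkspmx" → "ijwkgefkspm" → "mijwkgefksp".

mijwkgefksp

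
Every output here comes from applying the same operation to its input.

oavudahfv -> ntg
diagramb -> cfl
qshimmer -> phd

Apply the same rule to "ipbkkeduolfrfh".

hjcke

Rule — keep one character in every 3, starting at position 1 (positions 1st, 4th, 7th, ...), then shift every letter 1 place backward in the alphabet (wrapping around).
For "ipbkkeduolfrfh", step one produces "ikdlf"; step two turns that into "hjcke".
(Check on "oavudahfv": → "ouh" → "ntg" ✓)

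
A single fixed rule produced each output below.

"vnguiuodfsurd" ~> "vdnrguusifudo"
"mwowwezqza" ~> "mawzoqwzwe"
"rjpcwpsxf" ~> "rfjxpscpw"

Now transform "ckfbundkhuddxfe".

In each case the input is transformed by: take characters alternately from the front and the back (1st, last, 2nd, 2nd-last, ...).
So "ckfbundkhuddxfe" becomes "cekffxbdudnudhk".

cekffxbdudnudhk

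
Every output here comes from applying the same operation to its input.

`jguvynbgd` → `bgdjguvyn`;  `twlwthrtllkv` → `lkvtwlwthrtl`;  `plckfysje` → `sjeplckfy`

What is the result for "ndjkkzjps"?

jpsndjkkz

The rule is to move the last 3 characters to the front (rotate right by 3).
So "ndjkkzjps" becomes "jpsndjkkz".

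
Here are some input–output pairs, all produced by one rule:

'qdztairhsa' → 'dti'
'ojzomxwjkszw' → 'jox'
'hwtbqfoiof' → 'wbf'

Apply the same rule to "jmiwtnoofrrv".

The transformation: keep every other character starting from the second (positions 2nd, 4th, 6th, ...), then keep only the first 3 characters.
Starting from "jmiwtnoofrrv": after the first operation, "mwnorv"; after the second, "mwn".

mwn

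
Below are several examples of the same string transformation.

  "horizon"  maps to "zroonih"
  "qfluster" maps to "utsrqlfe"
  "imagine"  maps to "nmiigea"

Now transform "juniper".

urpnjie

The transformation: sort the characters into reverse alphabetical order.
Doing the same to "juniper": "urpnjie".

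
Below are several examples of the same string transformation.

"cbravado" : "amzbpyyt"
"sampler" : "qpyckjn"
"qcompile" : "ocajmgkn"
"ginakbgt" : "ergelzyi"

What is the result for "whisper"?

The pattern: take characters alternately from the front and the back (1st, last, 2nd, 2nd-last, ...), then shift every letter 2 places backward in the alphabet (wrapping around).
Working it through for "whisper": intermediate "wrheips", final "upfcgnq".

upfcgnq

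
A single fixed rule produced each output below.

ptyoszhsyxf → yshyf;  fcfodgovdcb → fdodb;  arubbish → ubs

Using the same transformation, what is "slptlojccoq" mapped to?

pljcq

In each case the input is transformed by: keep every other character starting from the first (positions 1st, 3rd, 5th, ...), then delete the first character.
"slptlojccoq" → "spljcq" → "pljcq".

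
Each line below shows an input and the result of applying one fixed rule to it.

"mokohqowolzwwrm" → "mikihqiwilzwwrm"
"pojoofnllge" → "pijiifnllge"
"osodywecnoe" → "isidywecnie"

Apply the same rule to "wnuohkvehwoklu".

wnuihkvehwiklu

In each case the input is transformed by: replace every "o" with "i".
Applying that to "wnuohkvehwoklu" gives "wnuihkvehwiklu".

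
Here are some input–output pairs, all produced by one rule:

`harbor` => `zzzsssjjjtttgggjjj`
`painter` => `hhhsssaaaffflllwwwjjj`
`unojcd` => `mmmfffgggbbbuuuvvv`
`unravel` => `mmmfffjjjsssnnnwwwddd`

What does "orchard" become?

What's happening: repeat every character 3 times, then shift every letter 8 places backward in the alphabet (wrapping around).
For "orchard", step one produces "ooorrrccchhhaaarrrddd"; step two turns that into "gggjjjuuuzzzsssjjjvvv".
(Check on "harbor": → "hhhaaarrrbbbooorrr" → "zzzsssjjjtttgggjjj" ✓)

gggjjjuuuzzzsssjjjvvv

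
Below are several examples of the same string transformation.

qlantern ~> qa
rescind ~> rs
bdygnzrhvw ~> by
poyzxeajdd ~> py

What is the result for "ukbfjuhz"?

ub

Looking at the pairs, the operation is to keep every other character starting from the first (positions 1st, 3rd, 5th, ...), then keep only the first 2 characters.
For "ukbfjuhz", step one produces "ubjh"; step two turns that into "ub".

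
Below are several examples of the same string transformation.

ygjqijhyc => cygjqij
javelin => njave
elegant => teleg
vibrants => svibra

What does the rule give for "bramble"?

ebram

The transformation: move the last 3 characters to the front (rotate right by 3), then delete the first 2 characters.
For "bramble" the result is "ebram".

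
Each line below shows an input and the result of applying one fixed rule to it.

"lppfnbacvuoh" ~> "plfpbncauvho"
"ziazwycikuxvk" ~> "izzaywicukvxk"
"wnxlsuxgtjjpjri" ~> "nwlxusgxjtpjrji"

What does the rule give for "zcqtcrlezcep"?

Looking at the pairs, the operation is to swap each adjacent pair of characters (1↔2, 3↔4, ...).
"zcqtcrlezcep" → "cztqrcelczpe".

cztqrcelczpe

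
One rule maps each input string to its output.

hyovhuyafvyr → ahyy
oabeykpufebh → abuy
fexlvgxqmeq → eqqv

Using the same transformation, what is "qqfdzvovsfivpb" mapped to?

Looking at the pairs, the operation is to keep one character in every 3, starting at position 2 (positions 2nd, 5th, 8th, ...), then sort the characters into alphabetical order.
Starting from "qqfdzvovsfivpb": after the first operation, "qzvib"; after the second, "biqvz".
(Check on "hyovhuyafvyr": → "yhay" → "ahyy" ✓)

biqvz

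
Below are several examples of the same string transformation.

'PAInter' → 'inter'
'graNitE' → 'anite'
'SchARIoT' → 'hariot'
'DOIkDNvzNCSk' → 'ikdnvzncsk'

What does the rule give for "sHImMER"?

immer

Looking at the pairs, the operation is to delete the first 2 characters, then convert every letter to lowercase.
Working it through for "sHImMER": intermediate "ImMER", final "immer".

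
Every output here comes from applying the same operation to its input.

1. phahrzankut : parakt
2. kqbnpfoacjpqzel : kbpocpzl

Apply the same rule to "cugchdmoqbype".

cghmqye

Looking at the pairs, the operation is to keep every other character starting from the first (positions 1st, 3rd, 5th, ...).
On "cugchdmoqbype" that produces "cghmqye".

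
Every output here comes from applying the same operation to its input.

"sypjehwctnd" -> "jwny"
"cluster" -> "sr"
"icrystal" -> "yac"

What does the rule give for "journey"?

Looking at the pairs, the operation is to move the first 2 characters to the end (rotate left by 2), then keep one character in every 3, starting at position 2 (positions 2nd, 5th, 8th, ...).
Working it through for "journey": intermediate "urneyjo", final "ry".

ry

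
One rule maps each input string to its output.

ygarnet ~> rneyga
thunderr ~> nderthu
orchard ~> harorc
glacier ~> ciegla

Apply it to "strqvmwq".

What's happening: delete the last character, then move the first 3 characters to the end (rotate left by 3).
Applying that to "strqvmwq" gives "qvmwstr".

qvmwstr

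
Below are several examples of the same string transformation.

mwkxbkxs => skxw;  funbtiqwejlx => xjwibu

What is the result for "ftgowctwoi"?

The transformation: keep every other character starting from the second (positions 2nd, 4th, 6th, ...), then reverse the string.
On "ftgowctwoi" that produces "iwcot".

iwcot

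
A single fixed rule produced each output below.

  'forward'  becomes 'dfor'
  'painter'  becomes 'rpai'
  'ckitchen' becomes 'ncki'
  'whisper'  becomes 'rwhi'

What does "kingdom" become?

What's happening: move the last character to the front, then keep only the first 4 characters.
For "kingdom", step one produces "mkingdo"; step two turns that into "mkin".

mkin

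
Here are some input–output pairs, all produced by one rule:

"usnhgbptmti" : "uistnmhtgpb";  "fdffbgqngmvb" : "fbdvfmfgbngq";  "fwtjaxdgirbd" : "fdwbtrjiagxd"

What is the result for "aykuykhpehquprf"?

afyrkpuuyqkhhep

What's happening: take characters alternately from the front and the back (1st, last, 2nd, 2nd-last, ...).
For "aykuykhpehquprf" the result is "afyrkpuuyqkhhep".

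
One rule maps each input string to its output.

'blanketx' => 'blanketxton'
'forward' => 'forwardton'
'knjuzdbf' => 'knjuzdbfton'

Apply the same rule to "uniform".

uniformton

The transformation: append "ton".
Applying that to "uniform" gives "uniformton".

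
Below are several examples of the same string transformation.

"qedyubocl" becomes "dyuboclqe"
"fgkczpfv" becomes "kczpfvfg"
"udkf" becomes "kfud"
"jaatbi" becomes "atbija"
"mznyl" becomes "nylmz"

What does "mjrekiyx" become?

rekiyxmj

What's happening: move the first 2 characters to the end (rotate left by 2).
Applying that to "mjrekiyx" gives "rekiyxmj".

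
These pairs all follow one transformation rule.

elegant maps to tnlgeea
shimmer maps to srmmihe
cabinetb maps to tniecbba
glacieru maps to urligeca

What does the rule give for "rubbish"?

Rule — sort the characters into reverse alphabetical order.
Doing the same to "rubbish": "usrihbb".

usrihbb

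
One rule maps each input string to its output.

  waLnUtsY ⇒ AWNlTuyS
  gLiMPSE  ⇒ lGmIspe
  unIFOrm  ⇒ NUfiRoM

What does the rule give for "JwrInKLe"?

WjiRkNEl

The pattern: flip the case of every letter, then swap each adjacent pair of characters (1↔2, 3↔4, ...).
Starting from "JwrInKLe": after the first operation, "jWRiNklE"; after the second, "WjiRkNEl".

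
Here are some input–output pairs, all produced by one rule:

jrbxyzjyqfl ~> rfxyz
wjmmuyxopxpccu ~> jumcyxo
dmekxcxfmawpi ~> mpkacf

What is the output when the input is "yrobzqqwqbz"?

The transformation: keep every other character starting from the second (positions 2nd, 4th, 6th, ...), then take characters alternately from the front and the back (1st, last, 2nd, 2nd-last, ...).
"yrobzqqwqbz" → "rbqwb" → "rbbwq".

rbbwq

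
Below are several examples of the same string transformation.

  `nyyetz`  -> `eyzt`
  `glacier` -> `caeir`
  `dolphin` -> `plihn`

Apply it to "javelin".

The pattern: swap each adjacent pair of characters (1↔2, 3↔4, ...), then delete the first 2 characters.
On "javelin": the first step gives "ajeviln", and the second then gives "eviln".

eviln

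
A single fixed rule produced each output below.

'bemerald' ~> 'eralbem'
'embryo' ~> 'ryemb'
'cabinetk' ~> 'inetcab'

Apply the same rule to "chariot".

riocha

In each case the input is transformed by: delete the last character, then move the first 3 characters to the end (rotate left by 3).
For "chariot", step one produces "chario"; step two turns that into "riocha".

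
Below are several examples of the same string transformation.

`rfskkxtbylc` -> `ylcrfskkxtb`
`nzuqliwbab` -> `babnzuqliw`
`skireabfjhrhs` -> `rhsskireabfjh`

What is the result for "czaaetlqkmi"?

kmiczaaetlq

The pattern: move the last 3 characters to the front (rotate right by 3).
Applying that to "czaaetlqkmi" gives "kmiczaaetlq".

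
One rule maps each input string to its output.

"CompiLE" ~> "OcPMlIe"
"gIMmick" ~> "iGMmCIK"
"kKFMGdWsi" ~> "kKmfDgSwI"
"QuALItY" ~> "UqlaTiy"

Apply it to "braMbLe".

RBmAlBE

The rule is to swap each adjacent pair of characters (1↔2, 3↔4, ...), then flip the case of every letter.
"braMbLe" → "rbMaLbe" → "RBmAlBE".
(Check on "gIMmick": → "IgmMcik" → "iGMmCIK" ✓)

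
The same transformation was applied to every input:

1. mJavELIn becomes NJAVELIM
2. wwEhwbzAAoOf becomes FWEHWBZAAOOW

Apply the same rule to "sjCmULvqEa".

The transformation: swap the first and last characters, then convert every letter to uppercase.
"sjCmULvqEa" → "ajCmULvqEs" → "AJCMULVQES".

AJCMULVQES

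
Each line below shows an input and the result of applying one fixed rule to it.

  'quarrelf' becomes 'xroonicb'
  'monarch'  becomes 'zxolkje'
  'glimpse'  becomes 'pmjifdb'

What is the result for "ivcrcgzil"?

The rule is to shift every letter 3 places backward in the alphabet (wrapping around), then sort the characters into reverse alphabetical order.
Applying both steps to "ivcrcgzil": "fszozdwfi", then "zzwsoiffd".

zzwsoiffd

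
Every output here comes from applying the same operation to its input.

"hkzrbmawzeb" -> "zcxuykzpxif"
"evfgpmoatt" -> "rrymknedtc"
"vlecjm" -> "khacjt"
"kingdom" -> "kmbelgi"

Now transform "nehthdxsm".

kqvbfrfcl

Looking at the pairs, the operation is to reverse the string, then shift every letter 2 places backward in the alphabet (wrapping around).
Applying both steps to "nehthdxsm": "msxdhthen", then "kqvbfrfcl".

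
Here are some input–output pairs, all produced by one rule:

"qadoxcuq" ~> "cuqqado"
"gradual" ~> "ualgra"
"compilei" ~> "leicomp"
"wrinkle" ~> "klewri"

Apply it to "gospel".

Looking at the pairs, the operation is to move the last 3 characters to the front (rotate right by 3), then delete the last character.
"gospel" → "pelgos" → "pelgo".

pelgo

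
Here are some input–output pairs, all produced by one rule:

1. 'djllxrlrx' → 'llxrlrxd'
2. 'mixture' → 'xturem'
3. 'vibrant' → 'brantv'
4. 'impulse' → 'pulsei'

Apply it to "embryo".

bryoe

The pattern: move the first character to the end, then delete the first character.
On "embryo" that produces "bryoe".
(Check on "vibrant": → "ibrantv" → "brantv" ✓)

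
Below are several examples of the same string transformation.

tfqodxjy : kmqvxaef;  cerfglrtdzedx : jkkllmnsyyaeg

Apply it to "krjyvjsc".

jqqryzcf

The rule is to sort the characters into alphabetical order, then shift every letter 7 places forward in the alphabet (wrapping around).
So "krjyvjsc" becomes "jqqryzcf".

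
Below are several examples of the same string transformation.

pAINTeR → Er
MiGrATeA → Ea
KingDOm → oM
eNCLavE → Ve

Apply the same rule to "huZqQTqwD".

Wd

The rule is to flip the case of every letter, then keep only the last 2 characters.
For "huZqQTqwD", step one produces "HUzQqtQWd"; step two turns that into "Wd".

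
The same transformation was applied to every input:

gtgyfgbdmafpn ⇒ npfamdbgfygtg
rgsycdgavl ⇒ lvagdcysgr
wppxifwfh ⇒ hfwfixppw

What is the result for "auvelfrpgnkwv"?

In each case the input is transformed by: reverse the string.
"auvelfrpgnkwv" → "vwkngprflevua".

vwkngprflevua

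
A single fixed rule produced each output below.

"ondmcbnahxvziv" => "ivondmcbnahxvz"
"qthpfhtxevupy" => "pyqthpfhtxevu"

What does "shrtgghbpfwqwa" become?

The transformation: move the last 2 characters to the front (rotate right by 2).
Doing the same to "shrtgghbpfwqwa": "washrtgghbpfwq".

washrtgghbpfwq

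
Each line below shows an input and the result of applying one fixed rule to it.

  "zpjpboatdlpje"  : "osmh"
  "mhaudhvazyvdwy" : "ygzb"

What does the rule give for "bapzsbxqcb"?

atfe

What's happening: shift every letter 3 places forward in the alphabet (wrapping around), then keep only the last 4 characters.
For "bapzsbxqcb" the result is "atfe".
(Check on "mhaudhvazyvdwy": → "pkdxgkydcbygzb" → "ygzb" ✓)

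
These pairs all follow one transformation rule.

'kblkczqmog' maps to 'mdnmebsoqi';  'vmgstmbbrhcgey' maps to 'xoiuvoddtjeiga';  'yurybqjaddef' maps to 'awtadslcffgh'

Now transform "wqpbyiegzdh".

ysrdakgibfj

Each output is the input with this applied: shift every letter 2 places forward in the alphabet (wrapping around).
So "wqpbyiegzdh" becomes "ysrdakgibfj".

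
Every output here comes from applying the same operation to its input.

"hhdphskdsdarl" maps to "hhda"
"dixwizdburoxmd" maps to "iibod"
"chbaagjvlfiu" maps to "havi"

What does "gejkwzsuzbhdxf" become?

ewuhf

The transformation: keep one character in every 3, starting at position 2 (positions 2nd, 5th, 8th, ...).
"gejkwzsuzbhdxf" → "ewuhf".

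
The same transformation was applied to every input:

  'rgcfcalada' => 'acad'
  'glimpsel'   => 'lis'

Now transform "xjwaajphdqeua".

awjdu

Each output is the input with this applied: move the last character to the front, then keep one character in every 3, starting at position 1 (positions 1st, 4th, 7th, ...).
Starting from "xjwaajphdqeua": after the first operation, "axjwaajphdqeu"; after the second, "awjdu".
(Check on "glimpsel": → "lglimpse" → "lis" ✓)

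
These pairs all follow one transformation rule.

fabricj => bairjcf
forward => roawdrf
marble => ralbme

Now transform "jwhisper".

The rule is to move the first character to the end, then swap each adjacent pair of characters (1↔2, 3↔4, ...).
On "jwhisper": the first step gives "whisperj", and the second then gives "hwsiepjr".
(Check on "forward": → "orwardf" → "roawdrf" ✓)

hwsiepjr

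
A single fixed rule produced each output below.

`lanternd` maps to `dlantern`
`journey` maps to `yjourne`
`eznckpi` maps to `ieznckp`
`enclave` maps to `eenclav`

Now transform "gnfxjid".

The pattern: move the last character to the front.
"gnfxjid" → "dgnfxji".

dgnfxji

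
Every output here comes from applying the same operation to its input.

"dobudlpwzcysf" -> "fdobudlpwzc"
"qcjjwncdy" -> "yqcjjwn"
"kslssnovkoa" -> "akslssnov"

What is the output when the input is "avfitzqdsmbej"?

javfitzqdsm

Each output is the input with this applied: move the last character to the front, then delete the last 2 characters.
So "avfitzqdsmbej" becomes "javfitzqdsm".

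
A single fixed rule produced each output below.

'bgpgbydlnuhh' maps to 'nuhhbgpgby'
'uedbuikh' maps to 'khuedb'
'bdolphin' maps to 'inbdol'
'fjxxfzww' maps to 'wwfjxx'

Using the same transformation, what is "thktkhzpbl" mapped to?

pblthktk

What's happening: swap the front and back halves of the string, then delete the first 2 characters.
Starting from "thktkhzpbl": after the first operation, "hzpblthktk"; after the second, "pblthktk".
(Check on "bdolphin": → "phinbdol" → "inbdol" ✓)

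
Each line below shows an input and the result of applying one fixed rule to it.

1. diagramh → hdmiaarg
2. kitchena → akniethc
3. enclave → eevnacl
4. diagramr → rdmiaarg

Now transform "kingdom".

mkoidng

In each case the input is transformed by: take characters alternately from the front and the back (1st, last, 2nd, 2nd-last, ...), then swap each adjacent pair of characters (1↔2, 3↔4, ...).
Doing the same to "kingdom": "mkoidng".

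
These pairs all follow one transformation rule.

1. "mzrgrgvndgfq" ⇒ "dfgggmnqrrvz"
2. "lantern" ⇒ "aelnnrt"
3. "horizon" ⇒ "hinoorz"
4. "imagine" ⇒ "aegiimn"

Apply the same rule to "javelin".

The rule is to sort the characters into alphabetical order.
On "javelin" that produces "aeijlnv".

aeijlnv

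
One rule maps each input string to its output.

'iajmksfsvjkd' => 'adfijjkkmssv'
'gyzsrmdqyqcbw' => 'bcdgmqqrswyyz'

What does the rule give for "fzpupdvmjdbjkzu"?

Each output is the input with this applied: sort the characters into alphabetical order.
For "fzpupdvmjdbjkzu" the result is "bddfjjkmppuuvzz".

bddfjjkmppuuvzz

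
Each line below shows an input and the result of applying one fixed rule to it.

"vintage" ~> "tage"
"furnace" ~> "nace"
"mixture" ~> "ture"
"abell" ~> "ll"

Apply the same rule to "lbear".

ar

The rule is to delete the first 3 characters.
Doing the same to "lbear": "ar".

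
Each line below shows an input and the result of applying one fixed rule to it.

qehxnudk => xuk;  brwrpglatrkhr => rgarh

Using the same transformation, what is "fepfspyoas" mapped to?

The rule is to delete the first 3 characters, then keep every other character starting from the first (positions 1st, 3rd, 5th, ...).
For "fepfspyoas", step one produces "fspyoas"; step two turns that into "fpos".

fpos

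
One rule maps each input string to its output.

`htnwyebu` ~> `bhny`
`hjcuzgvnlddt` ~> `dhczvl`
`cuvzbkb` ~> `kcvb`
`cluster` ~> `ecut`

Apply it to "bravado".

What's happening: move the last 2 characters to the front (rotate right by 2), then keep every other character starting from the first (positions 1st, 3rd, 5th, ...).
On "bravado": the first step gives "dobrava", and the second then gives "dbaa".

dbaa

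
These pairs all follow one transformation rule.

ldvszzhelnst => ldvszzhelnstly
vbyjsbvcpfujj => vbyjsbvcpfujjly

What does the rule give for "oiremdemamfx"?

oiremdemamfxly

The transformation: append "ly".
For "oiremdemamfx" the result is "oiremdemamfxly".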